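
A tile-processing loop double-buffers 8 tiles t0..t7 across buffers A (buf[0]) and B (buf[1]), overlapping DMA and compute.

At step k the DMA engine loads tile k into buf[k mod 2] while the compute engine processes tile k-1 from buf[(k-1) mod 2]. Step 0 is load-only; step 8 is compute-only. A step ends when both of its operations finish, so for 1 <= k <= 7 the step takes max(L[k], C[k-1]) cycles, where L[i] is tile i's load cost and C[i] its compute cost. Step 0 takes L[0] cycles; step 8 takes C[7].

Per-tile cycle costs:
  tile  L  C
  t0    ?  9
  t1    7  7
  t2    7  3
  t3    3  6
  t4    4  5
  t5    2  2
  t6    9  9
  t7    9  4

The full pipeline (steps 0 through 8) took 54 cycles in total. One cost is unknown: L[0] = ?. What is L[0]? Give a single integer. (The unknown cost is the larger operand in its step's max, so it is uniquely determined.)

L[0] = 2

step 0 = dur = L[0]=? = L[0]  (unknown; binding)
step 1 = dur = max(L[1]=7, C[0]=9) = 9
step 2 = dur = max(L[2]=7, C[1]=7) = 7
step 3 = dur = max(L[3]=3, C[2]=3) = 3
step 4 = dur = max(L[4]=4, C[3]=6) = 6
step 5 = dur = max(L[5]=2, C[4]=5) = 5
step 6 = dur = max(L[6]=9, C[5]=2) = 9
step 7 = dur = max(L[7]=9, C[6]=9) = 9
step 8 = dur = C[7]=4 = 4
sum of known step durations = 52
dur[0] = total - known = 54 - 52 = 2
L[0] is the binding max in step 0, so L[0] = dur[0] = 2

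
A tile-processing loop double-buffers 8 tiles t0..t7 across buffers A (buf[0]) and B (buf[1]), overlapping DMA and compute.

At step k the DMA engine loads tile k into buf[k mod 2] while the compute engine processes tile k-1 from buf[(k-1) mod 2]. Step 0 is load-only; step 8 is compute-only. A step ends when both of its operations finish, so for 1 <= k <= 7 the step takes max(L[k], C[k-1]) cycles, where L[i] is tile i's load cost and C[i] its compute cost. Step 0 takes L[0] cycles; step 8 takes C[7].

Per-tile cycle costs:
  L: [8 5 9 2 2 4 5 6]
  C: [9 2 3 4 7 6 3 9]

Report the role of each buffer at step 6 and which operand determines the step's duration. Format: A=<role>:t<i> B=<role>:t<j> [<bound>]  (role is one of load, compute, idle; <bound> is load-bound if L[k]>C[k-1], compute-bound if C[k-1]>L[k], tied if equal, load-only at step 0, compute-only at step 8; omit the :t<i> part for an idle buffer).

step 0: L[0]=8 → dur=8, Σ=8 | A=load:t0 B=idle [load-only]
step 1: L[1]=5 C[0]=9 → dur=9, Σ=17 | A=compute:t0 B=load:t1 [compute-bound]
step 2: L[2]=9 C[1]=2 → dur=9, Σ=26 | A=load:t2 B=compute:t1 [load-bound]
step 3: L[3]=2 C[2]=3 → dur=3, Σ=29 | A=compute:t2 B=load:t3 [compute-bound]
step 4: L[4]=2 C[3]=4 → dur=4, Σ=33 | A=load:t4 B=compute:t3 [compute-bound]
step 5: L[5]=4 C[4]=7 → dur=7, Σ=40 | A=compute:t4 B=load:t5 [compute-bound]
step 6: L[6]=5 C[5]=6 → dur=6, Σ=46 | A=load:t6 B=compute:t5 [compute-bound]
step 7: L[7]=6 C[6]=3 → dur=6, Σ=52 | A=compute:t6 B=load:t7 [load-bound]
step 8: C[7]=9 → dur=9, Σ=61 | A=idle B=compute:t7 [compute-only]

step 6: A=load:t6 B=compute:t5 [compute-bound]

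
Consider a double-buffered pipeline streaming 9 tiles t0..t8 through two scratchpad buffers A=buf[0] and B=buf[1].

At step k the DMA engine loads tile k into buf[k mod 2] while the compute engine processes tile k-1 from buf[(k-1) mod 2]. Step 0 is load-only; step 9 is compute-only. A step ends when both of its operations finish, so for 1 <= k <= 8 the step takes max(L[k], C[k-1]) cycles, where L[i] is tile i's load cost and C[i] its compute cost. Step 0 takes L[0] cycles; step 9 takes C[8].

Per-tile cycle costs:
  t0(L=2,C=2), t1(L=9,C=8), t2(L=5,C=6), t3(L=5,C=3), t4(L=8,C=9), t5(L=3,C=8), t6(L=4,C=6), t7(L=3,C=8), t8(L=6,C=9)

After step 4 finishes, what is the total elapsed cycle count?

end_cycle[4] = 33

  0. 2=2c; end=2; A:t0 B:-
  1. max(9,2)=9c; end=11; A:t0 B:t1
  2. max(5,8)=8c; end=19; A:t2 B:t1
  3. max(5,6)=6c; end=25; A:t2 B:t3
  4. max(8,3)=8c; end=33; A:t4 B:t3
  5. max(3,9)=9c; end=42; A:t4 B:t5
  6. max(4,8)=8c; end=50; A:t6 B:t5
  7. max(3,6)=6c; end=56; A:t6 B:t7
  8. max(6,8)=8c; end=64; A:t8 B:t7
  9. 9=9c; end=73; A:t8 B:t7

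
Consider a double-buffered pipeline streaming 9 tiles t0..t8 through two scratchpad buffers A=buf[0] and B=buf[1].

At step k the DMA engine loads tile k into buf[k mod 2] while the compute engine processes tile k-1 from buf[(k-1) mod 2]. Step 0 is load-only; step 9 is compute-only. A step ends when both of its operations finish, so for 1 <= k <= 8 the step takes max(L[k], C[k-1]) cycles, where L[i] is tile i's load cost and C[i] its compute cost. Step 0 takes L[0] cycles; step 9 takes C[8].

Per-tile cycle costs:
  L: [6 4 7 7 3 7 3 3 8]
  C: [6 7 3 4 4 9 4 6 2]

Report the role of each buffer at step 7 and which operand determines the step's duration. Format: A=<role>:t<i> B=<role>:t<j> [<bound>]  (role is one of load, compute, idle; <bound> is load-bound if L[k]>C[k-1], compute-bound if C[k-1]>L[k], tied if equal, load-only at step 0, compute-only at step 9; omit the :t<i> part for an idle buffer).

step 7: A=compute:t6 B=load:t7 [compute-bound]

k=0 load=t0/6c comp=- wait=6 total=6
k=1 load=t1/4c comp=t0/6c wait=6 total=12
k=2 load=t2/7c comp=t1/7c wait=7 total=19
k=3 load=t3/7c comp=t2/3c wait=7 total=26
k=4 load=t4/3c comp=t3/4c wait=4 total=30
k=5 load=t5/7c comp=t4/4c wait=7 total=37
k=6 load=t6/3c comp=t5/9c wait=9 total=46
k=7 load=t7/3c comp=t6/4c wait=4 total=50
k=8 load=t8/8c comp=t7/6c wait=8 total=58
k=9 load=- comp=t8/2c wait=2 total=60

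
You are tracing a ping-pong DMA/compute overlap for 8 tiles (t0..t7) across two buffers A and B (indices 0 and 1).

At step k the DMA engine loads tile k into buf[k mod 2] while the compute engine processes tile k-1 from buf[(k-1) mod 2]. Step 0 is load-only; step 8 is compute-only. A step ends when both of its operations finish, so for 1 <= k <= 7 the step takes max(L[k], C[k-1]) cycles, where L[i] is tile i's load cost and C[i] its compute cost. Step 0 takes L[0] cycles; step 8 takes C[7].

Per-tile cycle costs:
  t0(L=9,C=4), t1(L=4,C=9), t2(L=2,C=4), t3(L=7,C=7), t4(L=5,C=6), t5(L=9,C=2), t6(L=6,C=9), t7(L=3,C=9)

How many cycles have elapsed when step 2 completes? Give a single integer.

end_cycle[2] = 22

k=0 load=t0/9c comp=- wait=9 total=9
k=1 load=t1/4c comp=t0/4c wait=4 total=13
k=2 load=t2/2c comp=t1/9c wait=9 total=22
k=3 load=t3/7c comp=t2/4c wait=7 total=29
k=4 load=t4/5c comp=t3/7c wait=7 total=36
k=5 load=t5/9c comp=t4/6c wait=9 total=45
k=6 load=t6/6c comp=t5/2c wait=6 total=51
k=7 load=t7/3c comp=t6/9c wait=9 total=60
k=8 load=- comp=t7/9c wait=9 total=69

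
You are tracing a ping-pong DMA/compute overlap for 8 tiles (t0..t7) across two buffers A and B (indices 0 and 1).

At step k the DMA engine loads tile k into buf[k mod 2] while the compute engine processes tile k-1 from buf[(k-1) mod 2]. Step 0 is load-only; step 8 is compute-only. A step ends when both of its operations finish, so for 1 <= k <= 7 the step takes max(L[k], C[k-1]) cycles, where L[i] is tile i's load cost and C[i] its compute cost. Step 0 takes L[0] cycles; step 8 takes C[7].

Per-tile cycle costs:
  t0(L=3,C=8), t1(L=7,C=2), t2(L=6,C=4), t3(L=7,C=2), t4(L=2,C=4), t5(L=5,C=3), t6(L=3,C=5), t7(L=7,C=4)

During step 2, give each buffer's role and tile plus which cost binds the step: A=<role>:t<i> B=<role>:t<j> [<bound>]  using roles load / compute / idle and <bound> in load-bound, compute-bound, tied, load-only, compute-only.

  0. 3=3c; end=3; A:t0 B:-
  1. max(7,8)=8c; end=11; A:t0 B:t1
  2. max(6,2)=6c; end=17; A:t2 B:t1
  3. max(7,4)=7c; end=24; A:t2 B:t3
  4. max(2,2)=2c; end=26; A:t4 B:t3
  5. max(5,4)=5c; end=31; A:t4 B:t5
  6. max(3,3)=3c; end=34; A:t6 B:t5
  7. max(7,5)=7c; end=41; A:t6 B:t7
  8. 4=4c; end=45; A:t6 B:t7

step 2: A=load:t2 B=compute:t1 [load-bound]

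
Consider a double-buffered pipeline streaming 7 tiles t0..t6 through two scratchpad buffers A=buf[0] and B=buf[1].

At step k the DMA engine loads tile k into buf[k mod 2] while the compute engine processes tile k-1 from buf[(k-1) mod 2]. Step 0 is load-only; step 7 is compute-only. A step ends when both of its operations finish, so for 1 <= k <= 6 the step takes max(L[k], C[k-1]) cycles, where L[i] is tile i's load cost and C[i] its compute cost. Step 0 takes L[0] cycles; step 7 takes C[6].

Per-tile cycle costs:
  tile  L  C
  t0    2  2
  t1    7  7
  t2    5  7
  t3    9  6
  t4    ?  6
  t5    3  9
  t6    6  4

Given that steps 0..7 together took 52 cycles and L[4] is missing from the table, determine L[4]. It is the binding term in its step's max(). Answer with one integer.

L[4] = 8

step 0 | dur = L[0]=2 = 2
step 1 | dur = max(L[1]=7, C[0]=2) = 7
step 2 | dur = max(L[2]=5, C[1]=7) = 7
step 3 | dur = max(L[3]=9, C[2]=7) = 9
step 4 | dur = max(L[4]=?, C[3]=6) = L[4]  (unknown; binding)
step 5 | dur = max(L[5]=3, C[4]=6) = 6
step 6 | dur = max(L[6]=6, C[5]=9) = 9
step 7 | dur = C[6]=4 = 4
sum of known step durations = 44
dur[4] = total - known = 52 - 44 = 8
L[4] is the binding max in step 4, so L[4] = dur[4] = 8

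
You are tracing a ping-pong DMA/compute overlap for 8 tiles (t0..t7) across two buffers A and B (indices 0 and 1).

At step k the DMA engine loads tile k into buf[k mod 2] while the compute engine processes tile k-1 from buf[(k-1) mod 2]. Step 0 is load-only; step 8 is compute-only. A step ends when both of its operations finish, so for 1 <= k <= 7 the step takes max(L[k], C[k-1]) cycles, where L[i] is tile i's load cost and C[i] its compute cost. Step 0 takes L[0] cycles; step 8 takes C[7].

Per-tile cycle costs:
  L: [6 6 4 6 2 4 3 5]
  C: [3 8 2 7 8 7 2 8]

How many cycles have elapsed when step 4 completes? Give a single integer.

  0. 6=6c; end=6; A:t0 B:-
  1. max(6,3)=6c; end=12; A:t0 B:t1
  2. max(4,8)=8c; end=20; A:t2 B:t1
  3. max(6,2)=6c; end=26; A:t2 B:t3
  4. max(2,7)=7c; end=33; A:t4 B:t3
  5. max(4,8)=8c; end=41; A:t4 B:t5
  6. max(3,7)=7c; end=48; A:t6 B:t5
  7. max(5,2)=5c; end=53; A:t6 B:t7
  8. 8=8c; end=61; A:t6 B:t7

end_cycle[4] = 33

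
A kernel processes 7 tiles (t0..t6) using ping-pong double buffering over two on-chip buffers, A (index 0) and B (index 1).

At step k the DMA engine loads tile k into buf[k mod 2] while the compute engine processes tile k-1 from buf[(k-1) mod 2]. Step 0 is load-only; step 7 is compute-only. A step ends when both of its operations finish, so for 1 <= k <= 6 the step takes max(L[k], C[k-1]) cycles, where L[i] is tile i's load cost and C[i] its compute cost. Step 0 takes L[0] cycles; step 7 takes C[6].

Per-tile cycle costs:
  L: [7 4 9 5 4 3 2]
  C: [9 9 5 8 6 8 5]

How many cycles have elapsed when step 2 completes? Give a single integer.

end_cycle[2] = 25

  0. 7=7c; end=7; A:t0 B:-
  1. max(4,9)=9c; end=16; A:t0 B:t1
  2. max(9,9)=9c; end=25; A:t2 B:t1
  3. max(5,5)=5c; end=30; A:t2 B:t3
  4. max(4,8)=8c; end=38; A:t4 B:t3
  5. max(3,6)=6c; end=44; A:t4 B:t5
  6. max(2,8)=8c; end=52; A:t6 B:t5
  7. 5=5c; end=57; A:t6 B:t5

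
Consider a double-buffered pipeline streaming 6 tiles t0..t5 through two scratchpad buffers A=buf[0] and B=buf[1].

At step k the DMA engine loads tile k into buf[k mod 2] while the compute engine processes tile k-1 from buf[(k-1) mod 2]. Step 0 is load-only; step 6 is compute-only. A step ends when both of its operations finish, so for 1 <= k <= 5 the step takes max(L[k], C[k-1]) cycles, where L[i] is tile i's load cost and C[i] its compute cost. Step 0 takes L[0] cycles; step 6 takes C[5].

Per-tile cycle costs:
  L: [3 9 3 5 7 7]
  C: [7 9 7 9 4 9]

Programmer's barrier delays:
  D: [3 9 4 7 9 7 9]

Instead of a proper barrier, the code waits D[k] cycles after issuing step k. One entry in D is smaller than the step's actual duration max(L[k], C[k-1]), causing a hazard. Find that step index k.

hazard at step 2

[0] required=L[0]=3=3 vs D=3 ok
[1] required=max(L[1]=9,C[0]=7)=9 vs D=9 ok
[2] required=max(L[2]=3,C[1]=9)=9 vs D=4 SHORT
[3] required=max(L[3]=5,C[2]=7)=7 vs D=7 ok
[4] required=max(L[4]=7,C[3]=9)=9 vs D=9 ok
[5] required=max(L[5]=7,C[4]=4)=7 vs D=7 ok
[6] required=C[5]=9=9 vs D=9 ok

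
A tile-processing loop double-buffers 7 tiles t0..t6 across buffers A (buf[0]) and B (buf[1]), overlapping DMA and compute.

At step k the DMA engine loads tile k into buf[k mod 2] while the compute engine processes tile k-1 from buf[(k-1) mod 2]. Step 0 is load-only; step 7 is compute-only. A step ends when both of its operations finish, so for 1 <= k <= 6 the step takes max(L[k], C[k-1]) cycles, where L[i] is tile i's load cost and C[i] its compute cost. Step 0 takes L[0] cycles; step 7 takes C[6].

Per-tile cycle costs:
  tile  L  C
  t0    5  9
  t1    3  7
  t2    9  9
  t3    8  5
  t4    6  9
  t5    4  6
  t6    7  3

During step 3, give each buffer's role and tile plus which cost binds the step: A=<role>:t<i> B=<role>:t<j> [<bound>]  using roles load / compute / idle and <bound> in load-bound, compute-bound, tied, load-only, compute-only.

k=0 load=t0/5c comp=- wait=5 total=5
k=1 load=t1/3c comp=t0/9c wait=9 total=14
k=2 load=t2/9c comp=t1/7c wait=9 total=23
k=3 load=t3/8c comp=t2/9c wait=9 total=32
k=4 load=t4/6c comp=t3/5c wait=6 total=38
k=5 load=t5/4c comp=t4/9c wait=9 total=47
k=6 load=t6/7c comp=t5/6c wait=7 total=54
k=7 load=- comp=t6/3c wait=3 total=57

step 3: A=compute:t2 B=load:t3 [compute-bound]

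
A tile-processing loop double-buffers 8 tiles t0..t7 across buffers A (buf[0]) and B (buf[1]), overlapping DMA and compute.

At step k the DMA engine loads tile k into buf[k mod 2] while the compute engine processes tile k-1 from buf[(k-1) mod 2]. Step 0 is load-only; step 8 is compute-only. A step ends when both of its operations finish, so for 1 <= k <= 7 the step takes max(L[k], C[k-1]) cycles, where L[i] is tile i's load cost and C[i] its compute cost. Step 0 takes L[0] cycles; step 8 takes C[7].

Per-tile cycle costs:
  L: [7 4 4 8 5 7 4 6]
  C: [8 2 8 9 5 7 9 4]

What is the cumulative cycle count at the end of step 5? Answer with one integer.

  0. 7=7c; end=7; A:t0 B:-
  1. max(4,8)=8c; end=15; A:t0 B:t1
  2. max(4,2)=4c; end=19; A:t2 B:t1
  3. max(8,8)=8c; end=27; A:t2 B:t3
  4. max(5,9)=9c; end=36; A:t4 B:t3
  5. max(7,5)=7c; end=43; A:t4 B:t5
  6. max(4,7)=7c; end=50; A:t6 B:t5
  7. max(6,9)=9c; end=59; A:t6 B:t7
  8. 4=4c; end=63; A:t6 B:t7

end_cycle[5] = 43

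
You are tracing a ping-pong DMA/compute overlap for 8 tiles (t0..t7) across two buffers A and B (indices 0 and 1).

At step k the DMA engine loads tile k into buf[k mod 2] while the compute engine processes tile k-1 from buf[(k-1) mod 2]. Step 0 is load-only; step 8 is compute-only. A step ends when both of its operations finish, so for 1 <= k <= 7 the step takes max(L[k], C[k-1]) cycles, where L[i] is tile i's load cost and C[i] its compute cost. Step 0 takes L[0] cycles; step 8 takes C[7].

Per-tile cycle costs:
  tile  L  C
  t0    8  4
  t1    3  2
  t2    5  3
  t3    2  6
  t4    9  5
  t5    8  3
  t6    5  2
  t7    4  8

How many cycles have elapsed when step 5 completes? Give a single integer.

end_cycle[5] = 37

[0] DMA t0→A (8c) ∥ CU idle ⇒ 8c, clock 8
[1] DMA t1→B (3c) ∥ CU A:t0 (4c) ⇒ 4c, clock 12
[2] DMA t2→A (5c) ∥ CU B:t1 (2c) ⇒ 5c, clock 17
[3] DMA t3→B (2c) ∥ CU A:t2 (3c) ⇒ 3c, clock 20
[4] DMA t4→A (9c) ∥ CU B:t3 (6c) ⇒ 9c, clock 29
[5] DMA t5→B (8c) ∥ CU A:t4 (5c) ⇒ 8c, clock 37
[6] DMA t6→A (5c) ∥ CU B:t5 (3c) ⇒ 5c, clock 42
[7] DMA t7→B (4c) ∥ CU A:t6 (2c) ⇒ 4c, clock 46
[8] DMA idle ∥ CU B:t7 (8c) ⇒ 8c, clock 54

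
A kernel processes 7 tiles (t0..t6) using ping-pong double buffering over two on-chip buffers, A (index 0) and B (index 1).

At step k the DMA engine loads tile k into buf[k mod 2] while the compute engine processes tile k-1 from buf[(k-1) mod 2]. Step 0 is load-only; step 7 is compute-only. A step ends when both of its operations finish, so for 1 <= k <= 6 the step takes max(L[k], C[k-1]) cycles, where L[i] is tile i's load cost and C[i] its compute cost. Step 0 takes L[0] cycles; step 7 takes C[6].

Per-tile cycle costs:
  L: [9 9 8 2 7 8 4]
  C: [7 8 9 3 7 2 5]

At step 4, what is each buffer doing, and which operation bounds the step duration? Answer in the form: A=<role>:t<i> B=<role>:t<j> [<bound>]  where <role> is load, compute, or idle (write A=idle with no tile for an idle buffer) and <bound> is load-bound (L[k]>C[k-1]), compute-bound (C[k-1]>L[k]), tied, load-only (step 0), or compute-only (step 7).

k=0 load=t0/9c comp=- wait=9 total=9
k=1 load=t1/9c comp=t0/7c wait=9 total=18
k=2 load=t2/8c comp=t1/8c wait=8 total=26
k=3 load=t3/2c comp=t2/9c wait=9 total=35
k=4 load=t4/7c comp=t3/3c wait=7 total=42
k=5 load=t5/8c comp=t4/7c wait=8 total=50
k=6 load=t6/4c comp=t5/2c wait=4 total=54
k=7 load=- comp=t6/5c wait=5 total=59

step 4: A=load:t4 B=compute:t3 [load-bound]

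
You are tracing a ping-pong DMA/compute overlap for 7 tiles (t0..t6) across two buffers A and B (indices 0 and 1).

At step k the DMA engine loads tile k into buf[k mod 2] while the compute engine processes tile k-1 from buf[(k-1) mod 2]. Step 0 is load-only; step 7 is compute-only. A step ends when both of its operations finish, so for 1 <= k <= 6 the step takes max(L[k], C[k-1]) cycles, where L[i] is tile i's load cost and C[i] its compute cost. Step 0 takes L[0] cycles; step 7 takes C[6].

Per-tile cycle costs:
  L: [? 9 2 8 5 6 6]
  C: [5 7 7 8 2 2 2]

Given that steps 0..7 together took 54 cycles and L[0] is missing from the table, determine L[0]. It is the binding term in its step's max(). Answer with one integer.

step 0 = dur = L[0]=? = L[0]  (unknown; binding)
step 1 = dur = max(L[1]=9, C[0]=5) = 9
step 2 = dur = max(L[2]=2, C[1]=7) = 7
step 3 = dur = max(L[3]=8, C[2]=7) = 8
step 4 = dur = max(L[4]=5, C[3]=8) = 8
step 5 = dur = max(L[5]=6, C[4]=2) = 6
step 6 = dur = max(L[6]=6, C[5]=2) = 6
step 7 = dur = C[6]=2 = 2
sum of known step durations = 46
dur[0] = total - known = 54 - 46 = 8
L[0] is the binding max in step 0, so L[0] = dur[0] = 8

L[0] = 8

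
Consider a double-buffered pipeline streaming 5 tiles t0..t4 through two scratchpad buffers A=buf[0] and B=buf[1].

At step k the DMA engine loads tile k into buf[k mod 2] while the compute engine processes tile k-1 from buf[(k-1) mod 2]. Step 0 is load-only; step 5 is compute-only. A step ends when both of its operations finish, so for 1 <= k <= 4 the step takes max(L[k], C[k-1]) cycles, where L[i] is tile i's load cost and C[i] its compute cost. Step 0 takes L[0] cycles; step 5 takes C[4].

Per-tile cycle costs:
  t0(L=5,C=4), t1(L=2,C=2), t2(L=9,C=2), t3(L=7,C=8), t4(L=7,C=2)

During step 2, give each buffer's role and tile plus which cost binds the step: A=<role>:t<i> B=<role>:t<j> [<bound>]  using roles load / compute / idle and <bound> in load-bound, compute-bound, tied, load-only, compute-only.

step 2: A=load:t2 B=compute:t1 [load-bound]

[0] DMA t0→A (5c) ∥ CU idle ⇒ 5c, clock 5
[1] DMA t1→B (2c) ∥ CU A:t0 (4c) ⇒ 4c, clock 9
[2] DMA t2→A (9c) ∥ CU B:t1 (2c) ⇒ 9c, clock 18
[3] DMA t3→B (7c) ∥ CU A:t2 (2c) ⇒ 7c, clock 25
[4] DMA t4→A (7c) ∥ CU B:t3 (8c) ⇒ 8c, clock 33
[5] DMA idle ∥ CU A:t4 (2c) ⇒ 2c, clock 35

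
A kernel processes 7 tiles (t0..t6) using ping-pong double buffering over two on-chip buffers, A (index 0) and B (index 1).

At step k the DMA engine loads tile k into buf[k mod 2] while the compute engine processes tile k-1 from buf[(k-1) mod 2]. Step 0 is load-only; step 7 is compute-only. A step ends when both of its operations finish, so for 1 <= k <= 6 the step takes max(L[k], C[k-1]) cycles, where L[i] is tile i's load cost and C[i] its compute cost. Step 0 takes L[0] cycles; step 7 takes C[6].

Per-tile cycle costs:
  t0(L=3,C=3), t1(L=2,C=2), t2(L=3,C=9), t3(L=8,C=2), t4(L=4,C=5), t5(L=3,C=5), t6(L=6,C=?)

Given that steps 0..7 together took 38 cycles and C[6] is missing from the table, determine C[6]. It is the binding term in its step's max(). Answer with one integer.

step 0 | dur = L[0]=3 = 3
step 1 | dur = max(L[1]=2, C[0]=3) = 3
step 2 | dur = max(L[2]=3, C[1]=2) = 3
step 3 | dur = max(L[3]=8, C[2]=9) = 9
step 4 | dur = max(L[4]=4, C[3]=2) = 4
step 5 | dur = max(L[5]=3, C[4]=5) = 5
step 6 | dur = max(L[6]=6, C[5]=5) = 6
step 7 | dur = C[6]=? = C[6]  (unknown; binding)
sum of known step durations = 33
dur[7] = total - known = 38 - 33 = 5
C[6] is the binding max in step 7, so C[6] = dur[7] = 5

C[6] = 5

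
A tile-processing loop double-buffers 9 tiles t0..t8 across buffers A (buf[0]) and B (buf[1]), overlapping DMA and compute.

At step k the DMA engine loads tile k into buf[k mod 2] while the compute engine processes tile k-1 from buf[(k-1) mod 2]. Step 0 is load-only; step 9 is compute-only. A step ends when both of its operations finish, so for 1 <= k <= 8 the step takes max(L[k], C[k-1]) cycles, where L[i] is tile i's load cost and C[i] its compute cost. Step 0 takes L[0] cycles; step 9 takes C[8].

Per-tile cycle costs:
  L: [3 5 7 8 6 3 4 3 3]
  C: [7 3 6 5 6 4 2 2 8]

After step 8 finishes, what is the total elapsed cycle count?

[0] DMA t0→A (3c) ∥ CU idle ⇒ 3c, clock 3
[1] DMA t1→B (5c) ∥ CU A:t0 (7c) ⇒ 7c, clock 10
[2] DMA t2→A (7c) ∥ CU B:t1 (3c) ⇒ 7c, clock 17
[3] DMA t3→B (8c) ∥ CU A:t2 (6c) ⇒ 8c, clock 25
[4] DMA t4→A (6c) ∥ CU B:t3 (5c) ⇒ 6c, clock 31
[5] DMA t5→B (3c) ∥ CU A:t4 (6c) ⇒ 6c, clock 37
[6] DMA t6→A (4c) ∥ CU B:t5 (4c) ⇒ 4c, clock 41
[7] DMA t7→B (3c) ∥ CU A:t6 (2c) ⇒ 3c, clock 44
[8] DMA t8→A (3c) ∥ CU B:t7 (2c) ⇒ 3c, clock 47
[9] DMA idle ∥ CU A:t8 (8c) ⇒ 8c, clock 55

end_cycle[8] = 47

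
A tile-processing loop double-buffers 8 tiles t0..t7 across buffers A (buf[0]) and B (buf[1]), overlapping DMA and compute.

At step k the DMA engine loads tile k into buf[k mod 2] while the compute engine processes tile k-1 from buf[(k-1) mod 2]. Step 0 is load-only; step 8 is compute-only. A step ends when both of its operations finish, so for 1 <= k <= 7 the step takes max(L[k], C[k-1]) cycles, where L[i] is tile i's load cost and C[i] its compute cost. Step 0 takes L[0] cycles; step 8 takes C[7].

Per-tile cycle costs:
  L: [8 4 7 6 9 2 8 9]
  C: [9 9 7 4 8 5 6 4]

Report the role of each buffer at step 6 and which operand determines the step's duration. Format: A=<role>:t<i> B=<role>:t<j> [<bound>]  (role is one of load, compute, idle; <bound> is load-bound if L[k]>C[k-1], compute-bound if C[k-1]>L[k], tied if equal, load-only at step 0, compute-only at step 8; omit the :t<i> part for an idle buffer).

step 6: A=load:t6 B=compute:t5 [load-bound]

k=0 load=t0/8c comp=- wait=8 total=8
k=1 load=t1/4c comp=t0/9c wait=9 total=17
k=2 load=t2/7c comp=t1/9c wait=9 total=26
k=3 load=t3/6c comp=t2/7c wait=7 total=33
k=4 load=t4/9c comp=t3/4c wait=9 total=42
k=5 load=t5/2c comp=t4/8c wait=8 total=50
k=6 load=t6/8c comp=t5/5c wait=8 total=58
k=7 load=t7/9c comp=t6/6c wait=9 total=67
k=8 load=- comp=t7/4c wait=4 total=71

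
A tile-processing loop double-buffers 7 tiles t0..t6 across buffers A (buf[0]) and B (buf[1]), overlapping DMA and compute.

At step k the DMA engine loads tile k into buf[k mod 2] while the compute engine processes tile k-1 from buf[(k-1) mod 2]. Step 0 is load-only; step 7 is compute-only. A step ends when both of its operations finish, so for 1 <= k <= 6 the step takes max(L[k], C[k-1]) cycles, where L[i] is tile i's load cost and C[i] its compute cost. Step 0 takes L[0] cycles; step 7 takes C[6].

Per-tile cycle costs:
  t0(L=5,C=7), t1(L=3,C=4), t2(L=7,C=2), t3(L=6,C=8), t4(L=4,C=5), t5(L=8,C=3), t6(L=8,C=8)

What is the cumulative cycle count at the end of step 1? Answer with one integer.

end_cycle[1] = 12

[0] DMA t0→A (5c) ∥ CU idle ⇒ 5c, clock 5
[1] DMA t1→B (3c) ∥ CU A:t0 (7c) ⇒ 7c, clock 12
[2] DMA t2→A (7c) ∥ CU B:t1 (4c) ⇒ 7c, clock 19
[3] DMA t3→B (6c) ∥ CU A:t2 (2c) ⇒ 6c, clock 25
[4] DMA t4→A (4c) ∥ CU B:t3 (8c) ⇒ 8c, clock 33
[5] DMA t5→B (8c) ∥ CU A:t4 (5c) ⇒ 8c, clock 41
[6] DMA t6→A (8c) ∥ CU B:t5 (3c) ⇒ 8c, clock 49
[7] DMA idle ∥ CU A:t6 (8c) ⇒ 8c, clock 57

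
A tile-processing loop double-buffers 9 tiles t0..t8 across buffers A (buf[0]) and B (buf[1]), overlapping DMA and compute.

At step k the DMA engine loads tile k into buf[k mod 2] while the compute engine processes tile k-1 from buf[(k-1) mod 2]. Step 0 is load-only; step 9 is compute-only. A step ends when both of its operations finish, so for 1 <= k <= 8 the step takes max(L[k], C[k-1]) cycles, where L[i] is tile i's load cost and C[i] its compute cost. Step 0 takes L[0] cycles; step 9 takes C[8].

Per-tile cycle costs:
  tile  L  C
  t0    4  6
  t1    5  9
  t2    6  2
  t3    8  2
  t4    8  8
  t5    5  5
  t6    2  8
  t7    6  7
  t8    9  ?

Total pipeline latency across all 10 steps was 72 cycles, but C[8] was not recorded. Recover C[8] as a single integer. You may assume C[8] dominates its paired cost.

step 0: dur = L[0]=4 = 4
step 1: dur = max(L[1]=5, C[0]=6) = 6
step 2: dur = max(L[2]=6, C[1]=9) = 9
step 3: dur = max(L[3]=8, C[2]=2) = 8
step 4: dur = max(L[4]=8, C[3]=2) = 8
step 5: dur = max(L[5]=5, C[4]=8) = 8
step 6: dur = max(L[6]=2, C[5]=5) = 5
step 7: dur = max(L[7]=6, C[6]=8) = 8
step 8: dur = max(L[8]=9, C[7]=7) = 9
step 9: dur = C[8]=? = C[8]  (unknown; binding)
sum of known step durations = 65
dur[9] = total - known = 72 - 65 = 7
C[8] is the binding max in step 9, so C[8] = dur[9] = 7

C[8] = 7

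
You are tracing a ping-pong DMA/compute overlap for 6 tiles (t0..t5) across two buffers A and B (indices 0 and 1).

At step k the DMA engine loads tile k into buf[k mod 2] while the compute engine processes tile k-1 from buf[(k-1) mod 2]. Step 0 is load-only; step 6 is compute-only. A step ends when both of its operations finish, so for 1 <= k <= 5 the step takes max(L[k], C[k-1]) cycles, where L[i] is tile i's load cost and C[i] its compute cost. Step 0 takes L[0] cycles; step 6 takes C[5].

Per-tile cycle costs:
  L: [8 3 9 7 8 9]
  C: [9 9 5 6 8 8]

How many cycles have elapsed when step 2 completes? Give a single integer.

step 0: L[0]=8 → dur=8, Σ=8 | A=load:t0 B=idle [load-only]
step 1: L[1]=3 C[0]=9 → dur=9, Σ=17 | A=compute:t0 B=load:t1 [compute-bound]
step 2: L[2]=9 C[1]=9 → dur=9, Σ=26 | A=load:t2 B=compute:t1 [tied]
step 3: L[3]=7 C[2]=5 → dur=7, Σ=33 | A=compute:t2 B=load:t3 [load-bound]
step 4: L[4]=8 C[3]=6 → dur=8, Σ=41 | A=load:t4 B=compute:t3 [load-bound]
step 5: L[5]=9 C[4]=8 → dur=9, Σ=50 | A=compute:t4 B=load:t5 [load-bound]
step 6: C[5]=8 → dur=8, Σ=58 | A=idle B=compute:t5 [compute-only]

end_cycle[2] = 26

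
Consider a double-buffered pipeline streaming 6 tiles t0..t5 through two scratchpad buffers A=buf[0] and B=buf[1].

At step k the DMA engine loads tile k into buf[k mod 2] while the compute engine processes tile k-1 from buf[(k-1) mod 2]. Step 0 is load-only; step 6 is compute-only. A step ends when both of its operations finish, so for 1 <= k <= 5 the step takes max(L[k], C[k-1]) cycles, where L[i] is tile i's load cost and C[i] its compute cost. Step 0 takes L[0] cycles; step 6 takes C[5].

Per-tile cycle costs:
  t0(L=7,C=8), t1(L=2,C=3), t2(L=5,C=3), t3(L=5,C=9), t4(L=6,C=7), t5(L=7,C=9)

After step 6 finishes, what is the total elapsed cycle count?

  0. 7=7c; end=7; A:t0 B:-
  1. max(2,8)=8c; end=15; A:t0 B:t1
  2. max(5,3)=5c; end=20; A:t2 B:t1
  3. max(5,3)=5c; end=25; A:t2 B:t3
  4. max(6,9)=9c; end=34; A:t4 B:t3
  5. max(7,7)=7c; end=41; A:t4 B:t5
  6. 9=9c; end=50; A:t4 B:t5

end_cycle[6] = 50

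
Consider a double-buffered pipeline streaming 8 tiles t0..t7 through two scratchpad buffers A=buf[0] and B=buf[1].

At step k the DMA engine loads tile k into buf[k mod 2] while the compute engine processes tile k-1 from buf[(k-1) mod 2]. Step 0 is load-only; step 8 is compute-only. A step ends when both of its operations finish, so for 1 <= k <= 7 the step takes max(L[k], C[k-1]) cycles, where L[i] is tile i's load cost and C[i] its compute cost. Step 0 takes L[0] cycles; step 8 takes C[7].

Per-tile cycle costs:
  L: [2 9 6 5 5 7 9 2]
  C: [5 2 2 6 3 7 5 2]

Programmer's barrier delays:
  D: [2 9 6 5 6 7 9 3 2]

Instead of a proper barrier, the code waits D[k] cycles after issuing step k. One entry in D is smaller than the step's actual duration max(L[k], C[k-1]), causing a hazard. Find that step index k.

hazard at step 7

k=0 barrier L[0]=2→2c, D[0]=2 ok
k=1 barrier max(L[1]=9,C[0]=5)→9c, D[1]=9 ok
k=2 barrier max(L[2]=6,C[1]=2)→6c, D[2]=6 ok
k=3 barrier max(L[3]=5,C[2]=2)→5c, D[3]=5 ok
k=4 barrier max(L[4]=5,C[3]=6)→6c, D[4]=6 ok
k=5 barrier max(L[5]=7,C[4]=3)→7c, D[5]=7 ok
k=6 barrier max(L[6]=9,C[5]=7)→9c, D[6]=9 ok
k=7 barrier max(L[7]=2,C[6]=5)→5c, D[7]=3 SHORT
k=8 barrier C[7]=2→2c, D[8]=2 ok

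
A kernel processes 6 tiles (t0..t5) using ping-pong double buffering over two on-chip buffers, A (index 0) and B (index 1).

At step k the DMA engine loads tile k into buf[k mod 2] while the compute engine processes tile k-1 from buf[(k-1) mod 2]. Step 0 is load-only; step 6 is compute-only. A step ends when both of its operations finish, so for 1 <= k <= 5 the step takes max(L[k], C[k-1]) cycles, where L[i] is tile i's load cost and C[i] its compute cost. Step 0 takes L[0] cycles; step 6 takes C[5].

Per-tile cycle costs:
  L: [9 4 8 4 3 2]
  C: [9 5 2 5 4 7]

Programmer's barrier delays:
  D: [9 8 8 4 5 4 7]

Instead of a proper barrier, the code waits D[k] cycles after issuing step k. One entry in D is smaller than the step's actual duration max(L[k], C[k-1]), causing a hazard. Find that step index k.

hazard at step 1

[0] required=L[0]=9=9 vs D=9 ok
[1] required=max(L[1]=4,C[0]=9)=9 vs D=8 SHORT
[2] required=max(L[2]=8,C[1]=5)=8 vs D=8 ok
[3] required=max(L[3]=4,C[2]=2)=4 vs D=4 ok
[4] required=max(L[4]=3,C[3]=5)=5 vs D=5 ok
[5] required=max(L[5]=2,C[4]=4)=4 vs D=4 ok
[6] required=C[5]=7=7 vs D=7 ok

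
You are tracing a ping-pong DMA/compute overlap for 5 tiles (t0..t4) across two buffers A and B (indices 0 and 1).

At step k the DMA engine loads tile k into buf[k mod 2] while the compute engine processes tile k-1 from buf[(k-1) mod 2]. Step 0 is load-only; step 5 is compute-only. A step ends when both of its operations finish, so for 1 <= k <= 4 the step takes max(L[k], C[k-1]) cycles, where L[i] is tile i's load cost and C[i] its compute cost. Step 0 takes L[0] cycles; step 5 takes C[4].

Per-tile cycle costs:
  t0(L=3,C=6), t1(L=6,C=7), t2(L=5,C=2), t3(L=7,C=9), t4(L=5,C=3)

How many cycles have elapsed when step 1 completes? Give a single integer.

step 0: L[0]=3 → dur=3, Σ=3 | A=load:t0 B=idle [load-only]
step 1: L[1]=6 C[0]=6 → dur=6, Σ=9 | A=compute:t0 B=load:t1 [tied]
step 2: L[2]=5 C[1]=7 → dur=7, Σ=16 | A=load:t2 B=compute:t1 [compute-bound]
step 3: L[3]=7 C[2]=2 → dur=7, Σ=23 | A=compute:t2 B=load:t3 [load-bound]
step 4: L[4]=5 C[3]=9 → dur=9, Σ=32 | A=load:t4 B=compute:t3 [compute-bound]
step 5: C[4]=3 → dur=3, Σ=35 | A=compute:t4 B=idle [compute-only]

end_cycle[1] = 9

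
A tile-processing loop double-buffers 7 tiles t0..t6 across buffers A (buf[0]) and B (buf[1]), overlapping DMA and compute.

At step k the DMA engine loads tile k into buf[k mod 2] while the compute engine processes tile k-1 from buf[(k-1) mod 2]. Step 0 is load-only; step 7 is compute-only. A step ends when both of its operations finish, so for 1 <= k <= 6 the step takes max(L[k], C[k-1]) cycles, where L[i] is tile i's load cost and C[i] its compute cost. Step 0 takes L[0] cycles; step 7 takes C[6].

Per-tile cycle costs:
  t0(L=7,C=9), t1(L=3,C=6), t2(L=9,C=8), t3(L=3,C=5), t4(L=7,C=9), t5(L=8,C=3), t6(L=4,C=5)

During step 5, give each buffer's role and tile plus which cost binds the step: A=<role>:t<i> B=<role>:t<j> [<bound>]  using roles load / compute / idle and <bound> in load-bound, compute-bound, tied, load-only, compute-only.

step 5: A=compute:t4 B=load:t5 [compute-bound]

[0] DMA t0→A (7c) ∥ CU idle ⇒ 7c, clock 7
[1] DMA t1→B (3c) ∥ CU A:t0 (9c) ⇒ 9c, clock 16
[2] DMA t2→A (9c) ∥ CU B:t1 (6c) ⇒ 9c, clock 25
[3] DMA t3→B (3c) ∥ CU A:t2 (8c) ⇒ 8c, clock 33
[4] DMA t4→A (7c) ∥ CU B:t3 (5c) ⇒ 7c, clock 40
[5] DMA t5→B (8c) ∥ CU A:t4 (9c) ⇒ 9c, clock 49
[6] DMA t6→A (4c) ∥ CU B:t5 (3c) ⇒ 4c, clock 53
[7] DMA idle ∥ CU A:t6 (5c) ⇒ 5c, clock 58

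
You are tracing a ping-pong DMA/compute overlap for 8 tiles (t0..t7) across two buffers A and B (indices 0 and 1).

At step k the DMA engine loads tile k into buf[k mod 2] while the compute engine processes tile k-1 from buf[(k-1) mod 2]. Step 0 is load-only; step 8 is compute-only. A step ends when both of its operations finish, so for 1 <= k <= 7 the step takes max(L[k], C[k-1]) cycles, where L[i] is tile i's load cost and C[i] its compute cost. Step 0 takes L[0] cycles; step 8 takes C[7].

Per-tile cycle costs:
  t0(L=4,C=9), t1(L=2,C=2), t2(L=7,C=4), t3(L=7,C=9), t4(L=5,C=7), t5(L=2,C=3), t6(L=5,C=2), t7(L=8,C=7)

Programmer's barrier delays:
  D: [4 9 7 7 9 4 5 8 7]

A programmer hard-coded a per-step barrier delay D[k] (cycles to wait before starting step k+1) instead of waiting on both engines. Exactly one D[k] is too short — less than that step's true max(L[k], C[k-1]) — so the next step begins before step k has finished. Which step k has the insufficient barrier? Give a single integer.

[0] required=L[0]=4=4 vs D=4 ok
[1] required=max(L[1]=2,C[0]=9)=9 vs D=9 ok
[2] required=max(L[2]=7,C[1]=2)=7 vs D=7 ok
[3] required=max(L[3]=7,C[2]=4)=7 vs D=7 ok
[4] required=max(L[4]=5,C[3]=9)=9 vs D=9 ok
[5] required=max(L[5]=2,C[4]=7)=7 vs D=4 SHORT
[6] required=max(L[6]=5,C[5]=3)=5 vs D=5 ok
[7] required=max(L[7]=8,C[6]=2)=8 vs D=8 ok
[8] required=C[7]=7=7 vs D=7 ok

hazard at step 5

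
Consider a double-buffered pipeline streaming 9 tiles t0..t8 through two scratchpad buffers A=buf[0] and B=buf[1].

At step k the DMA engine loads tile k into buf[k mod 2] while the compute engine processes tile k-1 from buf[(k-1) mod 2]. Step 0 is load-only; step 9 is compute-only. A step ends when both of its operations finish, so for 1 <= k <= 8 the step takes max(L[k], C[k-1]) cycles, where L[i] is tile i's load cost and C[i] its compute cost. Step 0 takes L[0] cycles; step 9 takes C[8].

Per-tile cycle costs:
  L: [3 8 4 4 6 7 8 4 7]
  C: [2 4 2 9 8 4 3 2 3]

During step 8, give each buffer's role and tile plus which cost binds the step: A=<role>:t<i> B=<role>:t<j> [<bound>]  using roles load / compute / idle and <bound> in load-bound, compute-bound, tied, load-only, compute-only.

step 8: A=load:t8 B=compute:t7 [load-bound]

[0] DMA t0→A (3c) ∥ CU idle ⇒ 3c, clock 3
[1] DMA t1→B (8c) ∥ CU A:t0 (2c) ⇒ 8c, clock 11
[2] DMA t2→A (4c) ∥ CU B:t1 (4c) ⇒ 4c, clock 15
[3] DMA t3→B (4c) ∥ CU A:t2 (2c) ⇒ 4c, clock 19
[4] DMA t4→A (6c) ∥ CU B:t3 (9c) ⇒ 9c, clock 28
[5] DMA t5→B (7c) ∥ CU A:t4 (8c) ⇒ 8c, clock 36
[6] DMA t6→A (8c) ∥ CU B:t5 (4c) ⇒ 8c, clock 44
[7] DMA t7→B (4c) ∥ CU A:t6 (3c) ⇒ 4c, clock 48
[8] DMA t8→A (7c) ∥ CU B:t7 (2c) ⇒ 7c, clock 55
[9] DMA idle ∥ CU A:t8 (3c) ⇒ 3c, clock 58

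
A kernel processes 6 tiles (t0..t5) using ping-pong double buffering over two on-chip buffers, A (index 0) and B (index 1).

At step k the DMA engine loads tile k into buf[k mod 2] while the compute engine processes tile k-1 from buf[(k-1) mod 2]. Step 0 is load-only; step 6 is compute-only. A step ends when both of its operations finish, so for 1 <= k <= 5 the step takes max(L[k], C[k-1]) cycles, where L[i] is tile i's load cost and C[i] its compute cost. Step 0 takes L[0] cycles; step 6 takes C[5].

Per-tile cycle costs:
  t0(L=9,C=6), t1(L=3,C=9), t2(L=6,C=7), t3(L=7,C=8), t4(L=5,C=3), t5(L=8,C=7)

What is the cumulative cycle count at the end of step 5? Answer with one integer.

[0] DMA t0→A (9c) ∥ CU idle ⇒ 9c, clock 9
[1] DMA t1→B (3c) ∥ CU A:t0 (6c) ⇒ 6c, clock 15
[2] DMA t2→A (6c) ∥ CU B:t1 (9c) ⇒ 9c, clock 24
[3] DMA t3→B (7c) ∥ CU A:t2 (7c) ⇒ 7c, clock 31
[4] DMA t4→A (5c) ∥ CU B:t3 (8c) ⇒ 8c, clock 39
[5] DMA t5→B (8c) ∥ CU A:t4 (3c) ⇒ 8c, clock 47
[6] DMA idle ∥ CU B:t5 (7c) ⇒ 7c, clock 54

end_cycle[5] = 47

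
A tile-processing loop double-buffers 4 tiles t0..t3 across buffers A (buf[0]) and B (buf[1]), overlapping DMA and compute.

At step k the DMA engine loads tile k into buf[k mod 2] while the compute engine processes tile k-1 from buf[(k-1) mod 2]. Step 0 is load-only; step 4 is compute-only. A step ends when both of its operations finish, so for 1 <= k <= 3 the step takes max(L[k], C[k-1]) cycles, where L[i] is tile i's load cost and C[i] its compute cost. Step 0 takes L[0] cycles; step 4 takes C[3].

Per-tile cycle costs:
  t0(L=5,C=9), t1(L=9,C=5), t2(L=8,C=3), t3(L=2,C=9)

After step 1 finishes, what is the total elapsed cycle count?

end_cycle[1] = 14

  0. 5=5c; end=5; A:t0 B:-
  1. max(9,9)=9c; end=14; A:t0 B:t1
  2. max(8,5)=8c; end=22; A:t2 B:t1
  3. max(2,3)=3c; end=25; A:t2 B:t3
  4. 9=9c; end=34; A:t2 B:t3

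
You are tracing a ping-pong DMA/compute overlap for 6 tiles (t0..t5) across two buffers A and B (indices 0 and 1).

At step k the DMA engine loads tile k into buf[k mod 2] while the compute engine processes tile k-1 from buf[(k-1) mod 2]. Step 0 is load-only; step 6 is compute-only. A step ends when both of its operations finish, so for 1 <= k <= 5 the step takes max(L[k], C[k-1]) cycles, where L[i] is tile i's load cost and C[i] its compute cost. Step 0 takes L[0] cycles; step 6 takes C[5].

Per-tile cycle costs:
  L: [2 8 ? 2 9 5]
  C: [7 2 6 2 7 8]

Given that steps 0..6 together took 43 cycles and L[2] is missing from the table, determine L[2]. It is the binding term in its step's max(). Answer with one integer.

L[2] = 3

step 0 = dur = L[0]=2 = 2
step 1 = dur = max(L[1]=8, C[0]=7) = 8
step 2 = dur = max(L[2]=?, C[1]=2) = L[2]  (unknown; binding)
step 3 = dur = max(L[3]=2, C[2]=6) = 6
step 4 = dur = max(L[4]=9, C[3]=2) = 9
step 5 = dur = max(L[5]=5, C[4]=7) = 7
step 6 = dur = C[5]=8 = 8
sum of known step durations = 40
dur[2] = total - known = 43 - 40 = 3
L[2] is the binding max in step 2, so L[2] = dur[2] = 3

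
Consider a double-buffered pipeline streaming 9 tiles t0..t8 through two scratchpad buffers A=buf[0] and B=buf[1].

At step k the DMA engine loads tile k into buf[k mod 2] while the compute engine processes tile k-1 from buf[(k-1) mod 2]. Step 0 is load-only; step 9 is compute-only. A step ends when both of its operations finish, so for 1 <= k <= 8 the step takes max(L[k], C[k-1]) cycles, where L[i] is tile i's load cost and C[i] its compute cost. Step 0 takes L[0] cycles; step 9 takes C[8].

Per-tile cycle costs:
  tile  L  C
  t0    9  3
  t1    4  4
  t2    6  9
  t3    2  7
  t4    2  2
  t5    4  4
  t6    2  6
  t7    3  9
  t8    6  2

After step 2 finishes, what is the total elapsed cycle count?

end_cycle[2] = 19

step 0: L[0]=9 → dur=9, Σ=9 | A=load:t0 B=idle [load-only]
step 1: L[1]=4 C[0]=3 → dur=4, Σ=13 | A=compute:t0 B=load:t1 [load-bound]
step 2: L[2]=6 C[1]=4 → dur=6, Σ=19 | A=load:t2 B=compute:t1 [load-bound]
step 3: L[3]=2 C[2]=9 → dur=9, Σ=28 | A=compute:t2 B=load:t3 [compute-bound]
step 4: L[4]=2 C[3]=7 → dur=7, Σ=35 | A=load:t4 B=compute:t3 [compute-bound]
step 5: L[5]=4 C[4]=2 → dur=4, Σ=39 | A=compute:t4 B=load:t5 [load-bound]
step 6: L[6]=2 C[5]=4 → dur=4, Σ=43 | A=load:t6 B=compute:t5 [compute-bound]
step 7: L[7]=3 C[6]=6 → dur=6, Σ=49 | A=compute:t6 B=load:t7 [compute-bound]
step 8: L[8]=6 C[7]=9 → dur=9, Σ=58 | A=load:t8 B=compute:t7 [compute-bound]
step 9: C[8]=2 → dur=2, Σ=60 | A=compute:t8 B=idle [compute-only]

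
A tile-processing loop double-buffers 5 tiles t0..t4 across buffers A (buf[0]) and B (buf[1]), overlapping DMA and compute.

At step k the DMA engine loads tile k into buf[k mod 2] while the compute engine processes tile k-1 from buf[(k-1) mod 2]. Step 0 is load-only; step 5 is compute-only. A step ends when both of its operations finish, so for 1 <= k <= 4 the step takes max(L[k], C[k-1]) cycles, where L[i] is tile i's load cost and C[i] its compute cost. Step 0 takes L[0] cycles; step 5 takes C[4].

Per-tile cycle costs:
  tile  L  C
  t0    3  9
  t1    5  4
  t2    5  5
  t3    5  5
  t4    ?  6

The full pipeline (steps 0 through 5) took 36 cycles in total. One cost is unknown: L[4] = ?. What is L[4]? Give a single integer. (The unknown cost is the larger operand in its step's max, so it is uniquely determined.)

step 0: dur = L[0]=3 = 3
step 1: dur = max(L[1]=5, C[0]=9) = 9
step 2: dur = max(L[2]=5, C[1]=4) = 5
step 3: dur = max(L[3]=5, C[2]=5) = 5
step 4: dur = max(L[4]=?, C[3]=5) = L[4]  (unknown; binding)
step 5: dur = C[4]=6 = 6
sum of known step durations = 28
dur[4] = total - known = 36 - 28 = 8
L[4] is the binding max in step 4, so L[4] = dur[4] = 8

L[4] = 8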